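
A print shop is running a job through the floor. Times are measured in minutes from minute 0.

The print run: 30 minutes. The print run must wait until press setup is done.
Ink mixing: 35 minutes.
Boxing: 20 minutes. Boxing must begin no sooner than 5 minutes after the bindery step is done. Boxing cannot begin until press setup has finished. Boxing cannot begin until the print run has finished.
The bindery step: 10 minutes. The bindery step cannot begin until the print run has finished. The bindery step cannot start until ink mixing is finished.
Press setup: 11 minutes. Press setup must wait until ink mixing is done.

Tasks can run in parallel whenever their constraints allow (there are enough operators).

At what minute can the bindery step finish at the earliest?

Ink mixing can start immediately at minute 0; it finishes at minute 35.
After ink mixing (finishes minute 35), press setup can start at minute 35 and finishes at minute 46.
After press setup (finishes minute 46), the print run can start at minute 46 and finishes at minute 76.
For the bindery step: the print run (finishes minute 76); ink mixing (finishes minute 35). Taking the maximum gives a start of minute 76, and it finishes at 76 + 10 = minute 86.

86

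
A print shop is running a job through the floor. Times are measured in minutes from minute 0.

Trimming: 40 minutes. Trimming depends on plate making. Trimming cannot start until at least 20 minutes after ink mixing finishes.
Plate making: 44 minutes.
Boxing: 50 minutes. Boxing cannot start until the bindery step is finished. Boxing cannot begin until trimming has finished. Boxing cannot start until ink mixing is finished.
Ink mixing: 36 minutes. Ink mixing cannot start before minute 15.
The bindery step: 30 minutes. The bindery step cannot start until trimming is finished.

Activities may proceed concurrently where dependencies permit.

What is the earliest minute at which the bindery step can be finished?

141

Ink mixing waits on its own release at minute 15, so it starts at minute 15 and finishes at 15 + 36 = minute 51.
Nothing blocks plate making, so it runs from minute 0 to minute 44.
Trimming has to wait for plate making (finishes minute 44); ink mixing (finishes minute 51, plus 20-minute gap → minute 71). The latest of these is minute 71, so trimming runs minute 71 to 71 + 40 = minute 111.
The bindery step waits on trimming (finishes minute 111), so it starts at minute 111 and finishes at 111 + 30 = minute 141.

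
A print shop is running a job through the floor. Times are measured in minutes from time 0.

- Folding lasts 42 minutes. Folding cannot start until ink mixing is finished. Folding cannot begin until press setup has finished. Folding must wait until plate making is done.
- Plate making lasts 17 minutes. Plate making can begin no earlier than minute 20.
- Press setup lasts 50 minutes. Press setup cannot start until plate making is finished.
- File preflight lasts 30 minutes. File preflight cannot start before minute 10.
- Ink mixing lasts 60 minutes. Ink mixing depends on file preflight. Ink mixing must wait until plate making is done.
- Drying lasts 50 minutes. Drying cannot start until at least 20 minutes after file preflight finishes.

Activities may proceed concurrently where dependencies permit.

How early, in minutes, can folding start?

100

Plate making cannot begin until its own release at minute 20. It runs from minute 20 to 20 + 17 = minute 37.
Press setup cannot begin until plate making (finishes minute 37). It runs from minute 37 to 37 + 50 = minute 87.
File preflight cannot begin until its own release at minute 10. It runs from minute 10 to 10 + 30 = minute 40.
Ink mixing cannot start until file preflight (finishes minute 40); plate making (finishes minute 37). The controlling bound is minute 40, so ink mixing finishes at 40 + 60 = minute 100.
Folding waits on ink mixing (finishes minute 100); press setup (finishes minute 87); plate making (finishes minute 37). The latest of these is minute 100, which is the earliest folding can start.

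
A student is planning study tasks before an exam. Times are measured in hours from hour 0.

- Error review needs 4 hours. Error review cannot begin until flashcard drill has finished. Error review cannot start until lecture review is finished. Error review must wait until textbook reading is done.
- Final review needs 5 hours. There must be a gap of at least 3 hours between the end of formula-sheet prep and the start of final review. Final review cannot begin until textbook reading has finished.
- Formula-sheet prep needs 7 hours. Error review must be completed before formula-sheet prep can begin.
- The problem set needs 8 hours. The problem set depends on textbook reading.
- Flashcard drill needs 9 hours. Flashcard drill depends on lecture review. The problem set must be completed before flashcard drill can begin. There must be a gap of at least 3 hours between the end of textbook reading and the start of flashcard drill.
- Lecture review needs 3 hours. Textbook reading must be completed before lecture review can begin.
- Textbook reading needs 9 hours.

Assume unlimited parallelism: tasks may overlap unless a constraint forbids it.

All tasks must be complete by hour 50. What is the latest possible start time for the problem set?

Final review has no dependents, so it just needs to finish by hour 50. Starting by 50 − 5 = hour 45 achieves that.
Formula-sheet prep must finish before final review (must start by hour 45, minus 3-hour gap → hour 42). With a 7-hour duration, formula-sheet prep must start by 42 − 7 = hour 35.
Error review must finish before formula-sheet prep (must start by hour 35). With a 4-hour duration, error review must start by 35 − 4 = hour 31.
Since error review (must start by hour 31) depends on it, flashcard drill must finish by hour 31. Backing off its 9-hour duration gives a latest start of hour 22.
Since flashcard drill (must start by hour 22) depends on it, the problem set must finish by hour 22. Backing off its 8-hour duration gives a latest start of hour 14.

14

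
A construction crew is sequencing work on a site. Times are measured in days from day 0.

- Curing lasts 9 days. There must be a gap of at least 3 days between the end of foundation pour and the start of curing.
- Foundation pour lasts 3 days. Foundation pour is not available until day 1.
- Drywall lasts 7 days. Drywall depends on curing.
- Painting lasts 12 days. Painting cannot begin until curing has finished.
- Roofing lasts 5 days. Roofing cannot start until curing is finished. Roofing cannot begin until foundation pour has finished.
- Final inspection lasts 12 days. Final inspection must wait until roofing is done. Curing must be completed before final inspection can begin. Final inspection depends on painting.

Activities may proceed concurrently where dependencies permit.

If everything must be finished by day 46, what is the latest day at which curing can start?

13

Final inspection has no dependents, so it just needs to finish by day 46. Starting by 46 − 12 = day 34 achieves that.
Roofing feeds into final inspection (must start by day 34); so roofing must finish by day 34 and therefore start by day 29.
To finish by day 46, drywall (duration 7) must start no later than day 39.
Painting has to be done before final inspection (must start by day 34). That means finishing by day 34, i.e. starting by 34 − 12 = day 22.
Curing must finish in time for roofing (must start by day 29); drywall (must start by day 39); painting (must start by day 22); final inspection (must start by day 34). The tightest is day 22, so curing must start by 22 − 9 = day 13.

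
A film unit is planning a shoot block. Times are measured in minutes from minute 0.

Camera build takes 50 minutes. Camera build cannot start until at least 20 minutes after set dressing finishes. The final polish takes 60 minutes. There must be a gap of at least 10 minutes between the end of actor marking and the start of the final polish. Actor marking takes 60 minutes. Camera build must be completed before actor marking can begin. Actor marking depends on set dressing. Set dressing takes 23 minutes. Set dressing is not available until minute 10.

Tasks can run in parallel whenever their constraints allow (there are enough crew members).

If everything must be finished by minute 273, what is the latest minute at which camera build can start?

93

The final polish must finish by minute 273; it takes 60 minutes, so it must start by 273 − 60 = minute 213.
Since the final polish (must start by minute 213, minus 10-minute gap → minute 203) depends on it, actor marking must finish by minute 203. Backing off its 60-minute duration gives a latest start of minute 143.
Camera build has to be done before actor marking (must start by minute 143). That means finishing by minute 143, i.e. starting by 143 − 50 = minute 93.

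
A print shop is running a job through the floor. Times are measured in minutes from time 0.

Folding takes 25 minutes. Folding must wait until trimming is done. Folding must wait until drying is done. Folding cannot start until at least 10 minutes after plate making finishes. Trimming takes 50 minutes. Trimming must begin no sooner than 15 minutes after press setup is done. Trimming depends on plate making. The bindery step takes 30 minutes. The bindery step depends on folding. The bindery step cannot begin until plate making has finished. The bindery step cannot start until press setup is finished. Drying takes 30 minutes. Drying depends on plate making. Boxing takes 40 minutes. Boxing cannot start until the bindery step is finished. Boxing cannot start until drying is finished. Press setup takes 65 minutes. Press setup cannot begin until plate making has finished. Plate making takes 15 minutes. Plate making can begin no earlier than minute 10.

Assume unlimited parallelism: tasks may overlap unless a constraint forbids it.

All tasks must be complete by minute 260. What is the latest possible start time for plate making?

20

To finish by minute 260, boxing (duration 40) must start no later than minute 220.
The bindery step feeds into boxing (must start by minute 220); so the bindery step must finish by minute 220 and therefore start by minute 190.
Folding has to be done before the bindery step (must start by minute 190). That means finishing by minute 190, i.e. starting by 190 − 25 = minute 165.
Since folding (must start by minute 165) depends on it, trimming must finish by minute 165. Backing off its 50-minute duration gives a latest start of minute 115.
Press setup must finish in time for trimming (must start by minute 115, minus 15-minute gap → minute 100); the bindery step (must start by minute 190). The tightest is minute 100, so press setup must start by 100 − 65 = minute 35.
Drying has several dependents: folding (must start by minute 165); boxing (must start by minute 220). The earliest of those limits is minute 165, so drying must start by 165 − 30 = minute 135.
Plate making must finish in time for press setup (must start by minute 35); drying (must start by minute 135); trimming (must start by minute 115); folding (must start by minute 165, minus 10-minute gap → minute 155); the bindery step (must start by minute 190). The tightest is minute 35, so plate making must start by 35 − 15 = minute 20.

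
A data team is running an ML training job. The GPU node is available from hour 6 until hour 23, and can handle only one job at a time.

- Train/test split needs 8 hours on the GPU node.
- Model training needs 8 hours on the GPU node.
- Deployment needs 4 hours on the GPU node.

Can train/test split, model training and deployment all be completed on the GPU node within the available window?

No

The GPU node window is 23 − 6 = 17 hours.
Running back to back, the jobs need 8 + 8 + 4 = 20 hours on the GPU node.
Since 20 > 17, they cannot all fit.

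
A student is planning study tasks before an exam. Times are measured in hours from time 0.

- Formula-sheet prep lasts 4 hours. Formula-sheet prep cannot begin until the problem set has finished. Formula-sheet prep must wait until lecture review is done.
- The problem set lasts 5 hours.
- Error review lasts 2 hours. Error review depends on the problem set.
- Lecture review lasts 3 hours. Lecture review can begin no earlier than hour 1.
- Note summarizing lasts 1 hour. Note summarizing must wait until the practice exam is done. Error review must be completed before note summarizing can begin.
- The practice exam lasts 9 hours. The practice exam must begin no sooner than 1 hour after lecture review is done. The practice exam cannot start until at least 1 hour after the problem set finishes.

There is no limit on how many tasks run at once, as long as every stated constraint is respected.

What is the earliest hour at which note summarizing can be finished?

The problem set has no prerequisites, so it starts at hour 0 and finishes at hour 5.
After the problem set (finishes hour 5), error review can start at hour 5 and finishes at hour 7.
Lecture review waits on its own release at hour 1, so it starts at hour 1 and finishes at 1 + 3 = hour 4.
The practice exam has to wait for lecture review (finishes hour 4, plus 1-hour gap → hour 5); the problem set (finishes hour 5, plus 1-hour gap → hour 6). The latest of these is hour 6, so the practice exam runs hour 6 to 6 + 9 = hour 15.
Note summarizing cannot start until the practice exam (finishes hour 15); error review (finishes hour 7). The controlling bound is hour 15, so note summarizing finishes at 15 + 1 = hour 16.

16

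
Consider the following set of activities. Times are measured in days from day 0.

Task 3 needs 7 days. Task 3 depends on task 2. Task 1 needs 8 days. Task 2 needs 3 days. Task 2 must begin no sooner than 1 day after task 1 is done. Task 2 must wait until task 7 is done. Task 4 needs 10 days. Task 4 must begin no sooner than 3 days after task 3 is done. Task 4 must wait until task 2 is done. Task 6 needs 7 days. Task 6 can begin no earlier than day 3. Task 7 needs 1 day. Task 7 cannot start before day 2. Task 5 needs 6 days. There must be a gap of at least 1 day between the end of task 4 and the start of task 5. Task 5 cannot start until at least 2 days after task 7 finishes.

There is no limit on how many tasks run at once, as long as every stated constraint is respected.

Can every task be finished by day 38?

Task 7 waits on its own release at day 2, so it starts at day 2 and finishes at 2 + 1 = day 3.
Task 6 cannot begin until its own release at day 3. It runs from day 3 to 3 + 7 = day 10.
Task 1 has no prerequisites, so it starts at day 0 and finishes at day 8.
Task 2 has to wait for task 1 (finishes day 8, plus 1-day gap → day 9); task 7 (finishes day 3). The latest of these is day 9, so task 2 runs day 9 to 9 + 3 = day 12.
Task 3 waits on task 2 (finishes day 12), so it starts at day 12 and finishes at 12 + 7 = day 19.
Task 4 needs all of task 3 (finishes day 19, plus 3-day gap → day 22); task 2 (finishes day 12). That puts its earliest start at day 22; it finishes at 22 + 10 = day 32.
Task 5 needs all of task 4 (finishes day 32, plus 1-day gap → day 33); task 7 (finishes day 3, plus 2-day gap → day 5). That puts its earliest start at day 33; it finishes at 33 + 6 = day 39.
The earliest everything can be done is day 39, which is after the deadline of 38, so it is not possible.

No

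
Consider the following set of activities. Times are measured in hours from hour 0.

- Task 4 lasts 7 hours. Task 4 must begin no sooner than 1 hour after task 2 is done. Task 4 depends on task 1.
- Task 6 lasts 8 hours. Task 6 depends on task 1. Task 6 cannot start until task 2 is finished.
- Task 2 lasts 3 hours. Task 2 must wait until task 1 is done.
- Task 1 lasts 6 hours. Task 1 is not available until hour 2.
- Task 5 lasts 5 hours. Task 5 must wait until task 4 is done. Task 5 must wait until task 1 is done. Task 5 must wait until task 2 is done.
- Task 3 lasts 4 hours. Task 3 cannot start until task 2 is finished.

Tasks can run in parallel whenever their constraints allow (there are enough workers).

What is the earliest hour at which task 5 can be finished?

After its own release at hour 2, task 1 can start at hour 2 and finishes at hour 8.
After task 1 (finishes hour 8), task 2 can start at hour 8 and finishes at hour 11.
Task 4 needs all of task 2 (finishes hour 11, plus 1-hour gap → hour 12); task 1 (finishes hour 8). That puts its earliest start at hour 12; it finishes at 12 + 7 = hour 19.
Task 5 cannot start until task 4 (finishes hour 19); task 1 (finishes hour 8); task 2 (finishes hour 11). The controlling bound is hour 19, so task 5 finishes at 19 + 5 = hour 24.

24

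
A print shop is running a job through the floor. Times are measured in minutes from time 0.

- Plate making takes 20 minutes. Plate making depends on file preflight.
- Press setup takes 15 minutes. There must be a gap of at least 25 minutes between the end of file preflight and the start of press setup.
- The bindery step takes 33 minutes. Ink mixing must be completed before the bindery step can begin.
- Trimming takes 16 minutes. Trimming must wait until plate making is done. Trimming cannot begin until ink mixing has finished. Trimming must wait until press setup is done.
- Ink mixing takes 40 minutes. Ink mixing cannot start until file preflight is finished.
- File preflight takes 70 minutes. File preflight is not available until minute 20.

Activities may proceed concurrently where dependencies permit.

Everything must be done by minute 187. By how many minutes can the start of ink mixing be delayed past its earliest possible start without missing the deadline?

24

File preflight cannot begin until its own release at minute 20. It runs from minute 20 to 20 + 70 = minute 90.
After file preflight (finishes minute 90), ink mixing can start at minute 90 and finishes at minute 130.

Working backward from the deadline:
To finish by minute 187, trimming (duration 16) must start no later than minute 171.
To finish by minute 187, the bindery step (duration 33) must start no later than minute 154.
Ink mixing feeds trimming (must start by minute 171); the bindery step (must start by minute 154). Taking the minimum, ink mixing must finish by minute 154 and start by 154 − 40 = minute 114.
So ink mixing can start as early as minute 90 and as late as minute 114, giving 114 − 90 = 24 minutes of slack.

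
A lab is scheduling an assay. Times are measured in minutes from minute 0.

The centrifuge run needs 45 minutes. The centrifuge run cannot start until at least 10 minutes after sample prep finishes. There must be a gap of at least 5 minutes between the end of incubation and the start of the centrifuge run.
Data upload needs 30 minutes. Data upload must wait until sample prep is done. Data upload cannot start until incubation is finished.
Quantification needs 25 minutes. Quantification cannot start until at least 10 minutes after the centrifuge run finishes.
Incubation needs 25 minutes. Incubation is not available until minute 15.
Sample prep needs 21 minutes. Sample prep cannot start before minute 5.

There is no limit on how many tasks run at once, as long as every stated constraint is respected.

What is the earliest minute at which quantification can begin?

After its own release at minute 15, incubation can start at minute 15 and finishes at minute 40.
Sample prep waits on its own release at minute 5, so it starts at minute 5 and finishes at 5 + 21 = minute 26.
For the centrifuge run: sample prep (finishes minute 26, plus 10-minute gap → minute 36); incubation (finishes minute 40, plus 5-minute gap → minute 45). Taking the maximum gives a start of minute 45, and it finishes at 45 + 45 = minute 90.
Quantification waits on the centrifuge run (finishes minute 90, plus 10-minute gap → minute 100), so the earliest it can start is minute 100.

100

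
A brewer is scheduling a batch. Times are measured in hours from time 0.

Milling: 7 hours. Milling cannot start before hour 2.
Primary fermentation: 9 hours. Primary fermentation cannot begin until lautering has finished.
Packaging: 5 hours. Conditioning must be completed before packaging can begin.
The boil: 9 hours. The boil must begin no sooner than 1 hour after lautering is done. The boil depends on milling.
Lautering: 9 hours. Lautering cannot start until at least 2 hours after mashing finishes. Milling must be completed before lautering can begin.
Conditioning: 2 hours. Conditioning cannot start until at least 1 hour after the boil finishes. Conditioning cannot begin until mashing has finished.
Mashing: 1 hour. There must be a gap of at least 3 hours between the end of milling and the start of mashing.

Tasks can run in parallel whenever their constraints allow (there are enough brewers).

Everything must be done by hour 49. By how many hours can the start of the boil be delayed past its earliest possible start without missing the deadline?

7

Milling cannot begin until its own release at hour 2. It runs from hour 2 to 2 + 7 = hour 9.
After milling (finishes hour 9, plus 3-hour gap → hour 12), mashing can start at hour 12 and finishes at hour 13.
Lautering needs all of mashing (finishes hour 13, plus 2-hour gap → hour 15); milling (finishes hour 9). That puts its earliest start at hour 15; it finishes at 15 + 9 = hour 24.
The boil cannot start until lautering (finishes hour 24, plus 1-hour gap → hour 25); milling (finishes hour 9). The controlling bound is hour 25, so the boil finishes at 25 + 9 = hour 34.

Working backward from the deadline:
Nothing follows packaging; the deadline of hour 49 is its only limit. It must start by 49 − 5 = hour 44.
Conditioning feeds into packaging (must start by hour 44); so conditioning must finish by hour 44 and therefore start by hour 42.
The boil has to be done before conditioning (must start by hour 42, minus 1-hour gap → hour 41). That means finishing by hour 41, i.e. starting by 41 − 9 = hour 32.
So the boil can start as early as hour 25 and as late as hour 32, giving 32 − 25 = 7 hours of slack.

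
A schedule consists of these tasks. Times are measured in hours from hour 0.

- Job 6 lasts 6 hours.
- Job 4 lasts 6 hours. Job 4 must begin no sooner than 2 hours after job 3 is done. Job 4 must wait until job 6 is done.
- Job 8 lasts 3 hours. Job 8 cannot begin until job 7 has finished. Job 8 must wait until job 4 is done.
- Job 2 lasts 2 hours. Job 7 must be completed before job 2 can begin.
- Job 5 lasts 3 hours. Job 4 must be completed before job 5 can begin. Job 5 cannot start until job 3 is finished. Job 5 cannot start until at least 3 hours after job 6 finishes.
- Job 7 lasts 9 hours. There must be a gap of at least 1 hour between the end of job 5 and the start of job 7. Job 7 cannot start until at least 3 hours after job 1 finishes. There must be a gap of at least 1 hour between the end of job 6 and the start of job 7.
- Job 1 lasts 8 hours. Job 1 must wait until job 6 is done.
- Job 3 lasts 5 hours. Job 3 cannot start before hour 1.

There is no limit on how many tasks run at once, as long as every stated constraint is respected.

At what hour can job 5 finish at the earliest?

Job 6 has no prerequisites, so it starts at hour 0 and finishes at hour 6.
Job 3 waits on its own release at hour 1, so it starts at hour 1 and finishes at 1 + 5 = hour 6.
Job 4 has to wait for job 3 (finishes hour 6, plus 2-hour gap → hour 8); job 6 (finishes hour 6). The latest of these is hour 8, so job 4 runs hour 8 to 8 + 6 = hour 14.
For job 5: job 4 (finishes hour 14); job 3 (finishes hour 6); job 6 (finishes hour 6, plus 3-hour gap → hour 9). Taking the maximum gives a start of hour 14, and it finishes at 14 + 3 = hour 17.

17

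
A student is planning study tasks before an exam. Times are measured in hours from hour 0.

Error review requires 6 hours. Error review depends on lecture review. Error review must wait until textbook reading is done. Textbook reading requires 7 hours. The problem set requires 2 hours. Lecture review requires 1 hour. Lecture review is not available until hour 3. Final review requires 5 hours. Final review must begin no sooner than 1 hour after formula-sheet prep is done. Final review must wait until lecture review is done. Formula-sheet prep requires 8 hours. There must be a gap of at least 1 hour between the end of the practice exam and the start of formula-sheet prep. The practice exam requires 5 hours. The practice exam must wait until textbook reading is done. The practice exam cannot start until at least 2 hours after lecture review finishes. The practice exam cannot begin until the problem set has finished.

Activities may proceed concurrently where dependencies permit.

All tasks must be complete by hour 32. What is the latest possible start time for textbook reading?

Nothing follows final review; the deadline of hour 32 is its only limit. It must start by 32 − 5 = hour 27.
Formula-sheet prep has to be done before final review (must start by hour 27, minus 1-hour gap → hour 26). That means finishing by hour 26, i.e. starting by 26 − 8 = hour 18.
The practice exam feeds into formula-sheet prep (must start by hour 18, minus 1-hour gap → hour 17); so the practice exam must finish by hour 17 and therefore start by hour 12.
Nothing follows error review; the deadline of hour 32 is its only limit. It must start by 32 − 6 = hour 26.
Textbook reading has several dependents: the practice exam (must start by hour 12); error review (must start by hour 26). The earliest of those limits is hour 12, so textbook reading must start by 12 − 7 = hour 5.

5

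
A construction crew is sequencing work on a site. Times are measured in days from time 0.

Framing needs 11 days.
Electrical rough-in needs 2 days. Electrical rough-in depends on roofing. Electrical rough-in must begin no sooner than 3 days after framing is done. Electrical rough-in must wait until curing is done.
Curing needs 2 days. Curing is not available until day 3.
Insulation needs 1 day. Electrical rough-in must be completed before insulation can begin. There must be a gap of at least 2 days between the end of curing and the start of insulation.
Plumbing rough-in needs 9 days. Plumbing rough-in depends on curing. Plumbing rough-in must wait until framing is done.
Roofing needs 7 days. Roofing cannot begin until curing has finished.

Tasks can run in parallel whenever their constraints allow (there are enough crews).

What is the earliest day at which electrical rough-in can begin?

Framing has no prerequisites, so it starts at day 0 and finishes at day 11.
Curing waits on its own release at day 3, so it starts at day 3 and finishes at 3 + 2 = day 5.
Roofing waits on curing (finishes day 5), so it starts at day 5 and finishes at 5 + 7 = day 12.
Electrical rough-in waits on roofing (finishes day 12); framing (finishes day 11, plus 3-day gap → day 14); curing (finishes day 5). The latest of these is day 14, which is the earliest electrical rough-in can start.

14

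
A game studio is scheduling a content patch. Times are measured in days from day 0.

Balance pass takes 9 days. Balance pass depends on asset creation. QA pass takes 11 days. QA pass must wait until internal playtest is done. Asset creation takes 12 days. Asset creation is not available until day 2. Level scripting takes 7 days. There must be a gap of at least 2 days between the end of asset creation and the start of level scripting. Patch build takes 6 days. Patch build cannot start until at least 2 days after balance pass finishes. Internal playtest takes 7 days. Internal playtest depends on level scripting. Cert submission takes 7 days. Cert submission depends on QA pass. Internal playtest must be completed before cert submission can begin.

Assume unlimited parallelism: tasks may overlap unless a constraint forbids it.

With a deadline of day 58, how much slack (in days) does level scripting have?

10

After its own release at day 2, asset creation can start at day 2 and finishes at day 14.
Level scripting cannot begin until asset creation (finishes day 14, plus 2-day gap → day 16). It runs from day 16 to 16 + 7 = day 23.

Working backward from the deadline:
Nothing follows cert submission; the deadline of day 58 is its only limit. It must start by 58 − 7 = day 51.
QA pass has to be done before cert submission (must start by day 51). That means finishing by day 51, i.e. starting by 51 − 11 = day 40.
Internal playtest must finish in time for QA pass (must start by day 40); cert submission (must start by day 51). The tightest is day 40, so internal playtest must start by 40 − 7 = day 33.
Since internal playtest (must start by day 33) depends on it, level scripting must finish by day 33. Backing off its 7-day duration gives a latest start of day 26.
So level scripting can start as early as day 16 and as late as day 26, giving 26 − 16 = 10 days of slack.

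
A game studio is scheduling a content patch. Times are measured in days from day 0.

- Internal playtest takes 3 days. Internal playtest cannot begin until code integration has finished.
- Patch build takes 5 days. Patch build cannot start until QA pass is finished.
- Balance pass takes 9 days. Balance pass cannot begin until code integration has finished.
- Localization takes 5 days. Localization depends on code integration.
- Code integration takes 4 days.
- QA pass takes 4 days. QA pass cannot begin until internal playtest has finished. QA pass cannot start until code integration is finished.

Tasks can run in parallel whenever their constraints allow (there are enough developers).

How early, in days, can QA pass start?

7

Code integration has no prerequisites, so it starts at day 0 and finishes at day 4.
Internal playtest cannot begin until code integration (finishes day 4). It runs from day 4 to 4 + 3 = day 7.
QA pass waits on internal playtest (finishes day 7); code integration (finishes day 4). The latest of these is day 7, which is the earliest QA pass can start.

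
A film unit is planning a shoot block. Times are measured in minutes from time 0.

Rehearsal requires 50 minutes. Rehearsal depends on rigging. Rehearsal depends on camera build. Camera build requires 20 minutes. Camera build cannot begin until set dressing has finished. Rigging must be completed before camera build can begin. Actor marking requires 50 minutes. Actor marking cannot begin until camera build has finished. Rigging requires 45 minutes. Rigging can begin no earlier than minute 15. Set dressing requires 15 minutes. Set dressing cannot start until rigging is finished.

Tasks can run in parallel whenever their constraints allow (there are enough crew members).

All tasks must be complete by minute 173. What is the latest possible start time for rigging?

43

Actor marking has no dependents, so it just needs to finish by minute 173. Starting by 173 − 50 = minute 123 achieves that.
Rehearsal must finish by minute 173; it takes 50 minutes, so it must start by 173 − 50 = minute 123.
For camera build: actor marking (must start by minute 123); rehearsal (must start by minute 123). The most restrictive is minute 123; with a 20-minute duration, camera build must start by minute 103.
Set dressing feeds into camera build (must start by minute 103); so set dressing must finish by minute 103 and therefore start by minute 88.
For rigging: set dressing (must start by minute 88); camera build (must start by minute 103); rehearsal (must start by minute 123). The most restrictive is minute 88; with a 45-minute duration, rigging must start by minute 43.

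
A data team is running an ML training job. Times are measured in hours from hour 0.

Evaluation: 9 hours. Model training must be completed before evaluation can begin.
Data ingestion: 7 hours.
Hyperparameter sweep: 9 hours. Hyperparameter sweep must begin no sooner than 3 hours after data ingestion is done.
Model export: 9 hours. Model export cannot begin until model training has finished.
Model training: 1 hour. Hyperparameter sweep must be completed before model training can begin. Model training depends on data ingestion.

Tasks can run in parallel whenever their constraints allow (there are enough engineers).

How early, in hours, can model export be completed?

Data ingestion has no prerequisites, so it starts at hour 0 and finishes at hour 7.
After data ingestion (finishes hour 7, plus 3-hour gap → hour 10), hyperparameter sweep can start at hour 10 and finishes at hour 19.
Model training needs all of hyperparameter sweep (finishes hour 19); data ingestion (finishes hour 7). That puts its earliest start at hour 19; it finishes at 19 + 1 = hour 20.
After model training (finishes hour 20), model export can start at hour 20 and finishes at hour 29.

29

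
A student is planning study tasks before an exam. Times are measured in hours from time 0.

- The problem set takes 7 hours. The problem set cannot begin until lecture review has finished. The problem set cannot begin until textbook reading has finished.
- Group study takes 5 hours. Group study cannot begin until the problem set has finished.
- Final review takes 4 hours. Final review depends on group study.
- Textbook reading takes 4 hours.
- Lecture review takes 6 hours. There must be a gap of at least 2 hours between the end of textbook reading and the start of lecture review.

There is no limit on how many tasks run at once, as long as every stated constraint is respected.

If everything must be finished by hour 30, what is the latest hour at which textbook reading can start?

To finish by hour 30, final review (duration 4) must start no later than hour 26.
Group study must finish before final review (must start by hour 26). With a 5-hour duration, group study must start by 26 − 5 = hour 21.
The problem set must finish before group study (must start by hour 21). With a 7-hour duration, the problem set must start by 21 − 7 = hour 14.
Lecture review must finish before the problem set (must start by hour 14). With a 6-hour duration, lecture review must start by 14 − 6 = hour 8.
Textbook reading must finish in time for lecture review (must start by hour 8, minus 2-hour gap → hour 6); the problem set (must start by hour 14). The tightest is hour 6, so textbook reading must start by 6 − 4 = hour 2.

2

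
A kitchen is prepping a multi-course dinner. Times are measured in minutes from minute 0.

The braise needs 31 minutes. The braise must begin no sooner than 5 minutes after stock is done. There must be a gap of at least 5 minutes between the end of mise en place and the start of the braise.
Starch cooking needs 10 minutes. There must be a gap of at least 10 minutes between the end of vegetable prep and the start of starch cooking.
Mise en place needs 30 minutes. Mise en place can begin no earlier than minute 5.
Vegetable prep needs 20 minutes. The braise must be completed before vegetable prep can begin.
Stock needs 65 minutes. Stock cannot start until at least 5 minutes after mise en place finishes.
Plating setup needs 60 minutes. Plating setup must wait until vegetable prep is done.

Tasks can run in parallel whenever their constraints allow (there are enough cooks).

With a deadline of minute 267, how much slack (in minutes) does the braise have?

After its own release at minute 5, mise en place can start at minute 5 and finishes at minute 35.
Stock waits on mise en place (finishes minute 35, plus 5-minute gap → minute 40), so it starts at minute 40 and finishes at 40 + 65 = minute 105.
The braise cannot start until stock (finishes minute 105, plus 5-minute gap → minute 110); mise en place (finishes minute 35, plus 5-minute gap → minute 40). The controlling bound is minute 110, so the braise finishes at 110 + 31 = minute 141.

Working backward from the deadline:
Starch cooking has no dependents, so it just needs to finish by minute 267. Starting by 267 − 10 = minute 257 achieves that.
Plating setup has no dependents, so it just needs to finish by minute 267. Starting by 267 − 60 = minute 207 achieves that.
Vegetable prep feeds starch cooking (must start by minute 257, minus 10-minute gap → minute 247); plating setup (must start by minute 207). Taking the minimum, vegetable prep must finish by minute 207 and start by 207 − 20 = minute 187.
Since vegetable prep (must start by minute 187) depends on it, the braise must finish by minute 187. Backing off its 31-minute duration gives a latest start of minute 156.
So the braise can start as early as minute 110 and as late as minute 156, giving 156 − 110 = 46 minutes of slack.

46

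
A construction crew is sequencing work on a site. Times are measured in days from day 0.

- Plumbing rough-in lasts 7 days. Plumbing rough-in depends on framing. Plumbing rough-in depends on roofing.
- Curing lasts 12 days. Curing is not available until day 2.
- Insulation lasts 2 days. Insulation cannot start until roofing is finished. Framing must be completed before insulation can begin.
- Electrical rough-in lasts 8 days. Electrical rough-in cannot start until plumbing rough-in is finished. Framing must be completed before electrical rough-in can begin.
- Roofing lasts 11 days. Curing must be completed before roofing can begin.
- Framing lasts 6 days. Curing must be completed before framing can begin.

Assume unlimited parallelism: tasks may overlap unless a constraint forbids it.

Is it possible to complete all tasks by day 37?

Curing cannot begin until its own release at day 2. It runs from day 2 to 2 + 12 = day 14.
Roofing waits on curing (finishes day 14), so it starts at day 14 and finishes at 14 + 11 = day 25.
Framing waits on curing (finishes day 14), so it starts at day 14 and finishes at 14 + 6 = day 20.
For insulation: roofing (finishes day 25); framing (finishes day 20). Taking the maximum gives a start of day 25, and it finishes at 25 + 2 = day 27.
For plumbing rough-in: framing (finishes day 20); roofing (finishes day 25). Taking the maximum gives a start of day 25, and it finishes at 25 + 7 = day 32.
Electrical rough-in needs all of plumbing rough-in (finishes day 32); framing (finishes day 20). That puts its earliest start at day 32; it finishes at 32 + 8 = day 40.
The earliest everything can be done is day 40, which is after the deadline of 37, so it is not possible.

No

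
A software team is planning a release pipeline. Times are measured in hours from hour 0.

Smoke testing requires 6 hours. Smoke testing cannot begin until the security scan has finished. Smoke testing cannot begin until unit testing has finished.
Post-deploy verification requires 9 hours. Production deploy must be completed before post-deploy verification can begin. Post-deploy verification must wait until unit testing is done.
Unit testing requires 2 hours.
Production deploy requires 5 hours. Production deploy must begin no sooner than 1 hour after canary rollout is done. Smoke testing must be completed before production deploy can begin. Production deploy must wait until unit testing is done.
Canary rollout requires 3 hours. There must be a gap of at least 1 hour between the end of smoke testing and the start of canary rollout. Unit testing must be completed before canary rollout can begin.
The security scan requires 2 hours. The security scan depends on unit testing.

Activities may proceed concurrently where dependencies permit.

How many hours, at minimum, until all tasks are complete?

Unit testing can start immediately at hour 0; it finishes at hour 2.
After unit testing (finishes hour 2), the security scan can start at hour 2 and finishes at hour 4.
Smoke testing has to wait for the security scan (finishes hour 4); unit testing (finishes hour 2). The latest of these is hour 4, so smoke testing runs hour 4 to 4 + 6 = hour 10.
Canary rollout needs all of smoke testing (finishes hour 10, plus 1-hour gap → hour 11); unit testing (finishes hour 2). That puts its earliest start at hour 11; it finishes at 11 + 3 = hour 14.
Production deploy has to wait for canary rollout (finishes hour 14, plus 1-hour gap → hour 15); smoke testing (finishes hour 10); unit testing (finishes hour 2). The latest of these is hour 15, so production deploy runs hour 15 to 15 + 5 = hour 20.
Post-deploy verification has to wait for production deploy (finishes hour 20); unit testing (finishes hour 2). The latest of these is hour 20, so post-deploy verification runs hour 20 to 20 + 9 = hour 29.
All tasks are finished once the last one completes. Finish times: Unit testing at 2, The security scan at 4, Smoke testing at 10, Canary rollout at 14, Production deploy at 20, Post-deploy verification at 29. The latest is hour 29.

29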